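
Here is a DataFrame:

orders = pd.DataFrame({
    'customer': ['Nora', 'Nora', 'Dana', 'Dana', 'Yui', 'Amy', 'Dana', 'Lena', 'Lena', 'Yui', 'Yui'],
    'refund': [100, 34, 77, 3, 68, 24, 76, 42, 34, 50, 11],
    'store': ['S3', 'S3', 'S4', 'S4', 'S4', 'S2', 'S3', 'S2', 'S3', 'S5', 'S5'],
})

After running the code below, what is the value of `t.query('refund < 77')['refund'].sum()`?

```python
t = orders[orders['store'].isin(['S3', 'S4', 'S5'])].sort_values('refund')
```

filter rows where store in ['S3', 'S4', 'S5']:
   customer  refund store
0      Nora     100    S3
1      Nora      34    S3
2      Dana      77    S4
3      Dana       3    S4
4       Yui      68    S4
6      Dana      76    S3
8      Lena      34    S3
9       Yui      50    S5
10      Yui      11    S5
sort by refund:
   customer  refund store
3      Dana       3    S4
10      Yui      11    S5
1      Nora      34    S3
8      Lena      34    S3
9       Yui      50    S5
4       Yui      68    S4
6      Dana      76    S3
2      Dana      77    S4
0      Nora     100    S3
filter rows where refund < 77:
   customer  refund store
3      Dana       3    S4
10      Yui      11    S5
1      Nora      34    S3
8      Lena      34    S3
9       Yui      50    S5
4       Yui      68    S4
6      Dana      76    S3
sum of column 'refund' → 276

276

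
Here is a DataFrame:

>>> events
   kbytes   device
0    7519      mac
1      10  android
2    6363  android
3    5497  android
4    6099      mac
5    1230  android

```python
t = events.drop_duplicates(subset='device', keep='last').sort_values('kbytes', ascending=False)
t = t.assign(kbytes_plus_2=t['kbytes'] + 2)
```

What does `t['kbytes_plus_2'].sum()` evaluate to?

7333

drop duplicate device (keep=last):
   kbytes   device
4    6099      mac
5    1230  android
sort by kbytes descending:
   kbytes   device
4    6099      mac
5    1230  android
add column kbytes_plus_2 = t['kbytes'] + 2:
   kbytes   device  kbytes_plus_2
4    6099      mac           6101
5    1230  android           1232
sum of column 'kbytes_plus_2' → 7333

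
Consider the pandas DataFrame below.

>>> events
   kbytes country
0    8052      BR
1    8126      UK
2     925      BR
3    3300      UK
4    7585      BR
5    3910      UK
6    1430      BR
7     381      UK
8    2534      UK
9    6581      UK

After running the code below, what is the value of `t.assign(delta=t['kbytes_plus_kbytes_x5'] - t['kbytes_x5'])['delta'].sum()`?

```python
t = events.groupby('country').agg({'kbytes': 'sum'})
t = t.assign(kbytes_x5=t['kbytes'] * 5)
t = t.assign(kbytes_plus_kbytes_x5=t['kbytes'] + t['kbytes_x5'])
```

42824

group by country, sum of kbytes:
         kbytes
country        
BR        17992
UK        24832
add column kbytes_x5 = t['kbytes'] * 5:
         kbytes  kbytes_x5
country                   
BR        17992      89960
UK        24832     124160
add column kbytes_plus_kbytes_x5 = t['kbytes'] + t['kbytes_x5']:
         kbytes  kbytes_x5  kbytes_plus_kbytes_x5
country                                          
BR        17992      89960                 107952
UK        24832     124160                 148992
add column delta = t['kbytes_plus_kbytes_x5'] - t['kbytes_x5']:
         kbytes  kbytes_x5  kbytes_plus_kbytes_x5  delta
country                                                 
BR        17992      89960                 107952  17992
UK        24832     124160                 148992  24832
sum of column 'delta' → 42824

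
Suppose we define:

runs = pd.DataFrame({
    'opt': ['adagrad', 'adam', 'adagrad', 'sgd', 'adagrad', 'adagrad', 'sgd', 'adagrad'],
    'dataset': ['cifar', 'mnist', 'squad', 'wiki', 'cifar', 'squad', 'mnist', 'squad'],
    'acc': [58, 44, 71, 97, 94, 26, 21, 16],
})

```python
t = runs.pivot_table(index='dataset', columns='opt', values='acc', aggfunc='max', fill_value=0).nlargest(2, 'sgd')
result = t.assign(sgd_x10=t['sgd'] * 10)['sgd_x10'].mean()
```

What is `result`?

pivot: rows=dataset, cols=opt, max(acc):
opt      adagrad  adam  sgd
dataset                    
cifar         94     0    0
mnist          0    44   21
squad         71     0    0
wiki           0     0   97
take 2 rows with largest sgd:
opt      adagrad  adam  sgd
dataset                    
wiki           0     0   97
mnist          0    44   21
add column sgd_x10 = t['sgd'] * 10:
opt      adagrad  adam  sgd  sgd_x10
dataset                             
wiki           0     0   97      970
mnist          0    44   21      210

590.0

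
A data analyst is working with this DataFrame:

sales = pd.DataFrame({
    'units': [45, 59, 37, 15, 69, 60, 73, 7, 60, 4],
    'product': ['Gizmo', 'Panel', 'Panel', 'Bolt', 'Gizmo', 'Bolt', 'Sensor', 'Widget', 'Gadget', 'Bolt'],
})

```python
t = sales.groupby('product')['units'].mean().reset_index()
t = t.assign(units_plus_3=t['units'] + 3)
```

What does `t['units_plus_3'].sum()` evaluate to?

289.333333333

group by product, mean of units:
product
Bolt      26.333333
Gadget    60.000000
Gizmo     57.000000
Panel     48.000000
Sensor    73.000000
Widget     7.000000
Name: units, dtype: float64
reset_index():
  product      units
0    Bolt  26.333333
1  Gadget  60.000000
2   Gizmo  57.000000
3   Panel  48.000000
4  Sensor  73.000000
5  Widget   7.000000
add column units_plus_3 = t['units'] + 3:
  product      units  units_plus_3
0    Bolt  26.333333     29.333333
1  Gadget  60.000000     63.000000
2   Gizmo  57.000000     60.000000
3   Panel  48.000000     51.000000
4  Sensor  73.000000     76.000000
5  Widget   7.000000     10.000000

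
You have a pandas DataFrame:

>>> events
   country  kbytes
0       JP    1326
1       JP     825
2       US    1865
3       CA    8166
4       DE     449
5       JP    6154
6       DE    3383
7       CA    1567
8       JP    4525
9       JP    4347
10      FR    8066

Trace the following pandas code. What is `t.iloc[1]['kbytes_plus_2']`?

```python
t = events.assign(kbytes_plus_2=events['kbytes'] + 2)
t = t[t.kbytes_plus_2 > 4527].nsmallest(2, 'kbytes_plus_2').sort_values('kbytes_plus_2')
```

8068

add column kbytes_plus_2 = events['kbytes'] + 2:
   country  kbytes  kbytes_plus_2
0       JP    1326           1328
1       JP     825            827
2       US    1865           1867
3       CA    8166           8168
4       DE     449            451
5       JP    6154           6156
6       DE    3383           3385
7       CA    1567           1569
8       JP    4525           4527
9       JP    4347           4349
10      FR    8066           8068
filter rows where kbytes_plus_2 > 4527:
   country  kbytes  kbytes_plus_2
3       CA    8166           8168
5       JP    6154           6156
10      FR    8066           8068
take 2 rows with smallest kbytes_plus_2:
   country  kbytes  kbytes_plus_2
5       JP    6154           6156
10      FR    8066           8068
sort by kbytes_plus_2:
   country  kbytes  kbytes_plus_2
5       JP    6154           6156
10      FR    8066           8068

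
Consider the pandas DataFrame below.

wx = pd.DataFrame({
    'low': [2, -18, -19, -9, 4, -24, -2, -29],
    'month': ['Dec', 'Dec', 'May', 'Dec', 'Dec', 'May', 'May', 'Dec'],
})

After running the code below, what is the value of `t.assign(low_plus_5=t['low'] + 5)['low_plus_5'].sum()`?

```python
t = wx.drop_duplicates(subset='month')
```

-7

drop duplicate month (keep=first):
   low month
0    2   Dec
2  -19   May
add column low_plus_5 = t['low'] + 5:
   low month  low_plus_5
0    2   Dec           7
2  -19   May         -14
sum of column 'low_plus_5' → -7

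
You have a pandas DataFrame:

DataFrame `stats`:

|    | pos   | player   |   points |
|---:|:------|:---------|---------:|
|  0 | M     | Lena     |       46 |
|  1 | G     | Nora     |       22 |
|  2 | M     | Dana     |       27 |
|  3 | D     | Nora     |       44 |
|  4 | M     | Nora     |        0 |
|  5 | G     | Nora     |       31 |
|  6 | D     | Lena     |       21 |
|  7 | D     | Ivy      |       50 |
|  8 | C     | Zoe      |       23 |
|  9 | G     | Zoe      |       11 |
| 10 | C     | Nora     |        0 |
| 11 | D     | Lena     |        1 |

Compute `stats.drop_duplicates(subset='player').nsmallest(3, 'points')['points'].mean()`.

drop duplicate player (keep=first):
  pos player  points
0   M   Lena      46
1   G   Nora      22
2   M   Dana      27
7   D    Ivy      50
8   C    Zoe      23
take 3 rows with smallest points:
  pos player  points
1   G   Nora      22
8   C    Zoe      23
2   M   Dana      27
Then the mean of column 'points': 24.0

24.0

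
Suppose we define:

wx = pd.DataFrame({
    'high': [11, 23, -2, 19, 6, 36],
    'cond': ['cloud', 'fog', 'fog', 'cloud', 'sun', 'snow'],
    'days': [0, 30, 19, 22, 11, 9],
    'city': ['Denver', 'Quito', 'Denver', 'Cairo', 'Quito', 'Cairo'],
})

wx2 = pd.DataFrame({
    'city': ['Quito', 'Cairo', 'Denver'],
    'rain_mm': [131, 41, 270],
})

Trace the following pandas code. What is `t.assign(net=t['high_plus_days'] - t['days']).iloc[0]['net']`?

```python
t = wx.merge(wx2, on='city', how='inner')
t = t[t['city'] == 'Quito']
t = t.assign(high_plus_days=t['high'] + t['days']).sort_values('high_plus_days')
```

6

merge on 'city' (how='inner') → 6 rows:
   high   cond  days    city  rain_mm
0    11  cloud     0  Denver      270
1    23    fog    30   Quito      131
2    -2    fog    19  Denver      270
3    19  cloud    22   Cairo       41
4     6    sun    11   Quito      131
5    36   snow     9   Cairo       41
filter rows where city == 'Quito':
   high cond  days   city  rain_mm
1    23  fog    30  Quito      131
4     6  sun    11  Quito      131
add column high_plus_days = t['high'] + t['days']:
   high cond  days   city  rain_mm  high_plus_days
1    23  fog    30  Quito      131              53
4     6  sun    11  Quito      131              17
sort by high_plus_days:
   high cond  days   city  rain_mm  high_plus_days
4     6  sun    11  Quito      131              17
1    23  fog    30  Quito      131              53
add column net = t['high_plus_days'] - t['days']:
   high cond  days   city  rain_mm  high_plus_days  net
4     6  sun    11  Quito      131              17    6
1    23  fog    30  Quito      131              53   23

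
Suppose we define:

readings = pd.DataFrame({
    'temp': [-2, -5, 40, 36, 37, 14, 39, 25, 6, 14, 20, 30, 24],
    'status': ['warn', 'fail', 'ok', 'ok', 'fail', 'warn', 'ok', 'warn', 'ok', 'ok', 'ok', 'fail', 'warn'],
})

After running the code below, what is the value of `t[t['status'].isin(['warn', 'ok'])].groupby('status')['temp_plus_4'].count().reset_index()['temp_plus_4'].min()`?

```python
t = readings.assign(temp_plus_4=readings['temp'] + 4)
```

4

add column temp_plus_4 = readings['temp'] + 4:
    temp status  temp_plus_4
0     -2   warn            2
1     -5   fail           -1
2     40     ok           44
3     36     ok           40
4     37   fail           41
5     14   warn           18
6     39     ok           43
7     25   warn           29
8      6     ok           10
9     14     ok           18
10    20     ok           24
11    30   fail           34
12    24   warn           28
filter rows where status in ['warn', 'ok']:
    temp status  temp_plus_4
0     -2   warn            2
2     40     ok           44
3     36     ok           40
5     14   warn           18
6     39     ok           43
7     25   warn           29
8      6     ok           10
9     14     ok           18
10    20     ok           24
12    24   warn           28
group by status, count of temp_plus_4:
status
ok      6
warn    4
Name: temp_plus_4, dtype: int64
reset_index():
  status  temp_plus_4
0     ok            6
1   warn            4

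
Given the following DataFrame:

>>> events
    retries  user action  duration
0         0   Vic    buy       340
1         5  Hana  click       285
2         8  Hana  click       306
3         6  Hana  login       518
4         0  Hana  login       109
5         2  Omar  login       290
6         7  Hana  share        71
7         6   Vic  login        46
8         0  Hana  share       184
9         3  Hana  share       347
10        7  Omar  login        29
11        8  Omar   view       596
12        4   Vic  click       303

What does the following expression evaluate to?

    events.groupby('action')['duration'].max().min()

306

group by action, max of duration:
action
buy      340
click    306
login    518
share    347
view     596
Name: duration, dtype: int64
min of the resulting series → 306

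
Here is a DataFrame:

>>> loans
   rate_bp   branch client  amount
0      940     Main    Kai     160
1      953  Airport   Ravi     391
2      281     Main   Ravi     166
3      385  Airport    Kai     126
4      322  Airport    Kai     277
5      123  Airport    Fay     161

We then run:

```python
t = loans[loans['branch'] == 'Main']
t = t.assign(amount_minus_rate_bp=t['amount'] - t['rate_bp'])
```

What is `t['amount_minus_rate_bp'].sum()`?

-895

filter rows where branch == 'Main':
   rate_bp branch client  amount
0      940   Main    Kai     160
2      281   Main   Ravi     166
add column amount_minus_rate_bp = t['amount'] - t['rate_bp']:
   rate_bp branch client  amount  amount_minus_rate_bp
0      940   Main    Kai     160                  -780
2      281   Main   Ravi     166                  -115
Finally, sum of column 'amount_minus_rate_bp' = -895.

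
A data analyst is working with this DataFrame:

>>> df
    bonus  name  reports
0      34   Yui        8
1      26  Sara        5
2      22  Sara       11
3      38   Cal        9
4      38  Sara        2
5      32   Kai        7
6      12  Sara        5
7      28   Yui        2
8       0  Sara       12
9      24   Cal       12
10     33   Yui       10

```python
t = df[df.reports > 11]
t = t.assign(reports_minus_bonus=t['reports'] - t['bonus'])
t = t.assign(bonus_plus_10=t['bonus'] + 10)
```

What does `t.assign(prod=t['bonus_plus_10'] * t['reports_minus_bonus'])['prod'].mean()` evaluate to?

filter rows where reports > 11:
   bonus  name  reports
8      0  Sara       12
9     24   Cal       12
add column reports_minus_bonus = t['reports'] - t['bonus']:
   bonus  name  reports  reports_minus_bonus
8      0  Sara       12                   12
9     24   Cal       12                  -12
add column bonus_plus_10 = t['bonus'] + 10:
   bonus  name  reports  reports_minus_bonus  bonus_plus_10
8      0  Sara       12                   12             10
9     24   Cal       12                  -12             34
add column prod = t['bonus_plus_10'] * t['reports_minus_bonus']:
   bonus  name  reports  reports_minus_bonus  bonus_plus_10  prod
8      0  Sara       12                   12             10   120
9     24   Cal       12                  -12             34  -408
Reading off the mean of column 'prod', we get -144.0.

-144.0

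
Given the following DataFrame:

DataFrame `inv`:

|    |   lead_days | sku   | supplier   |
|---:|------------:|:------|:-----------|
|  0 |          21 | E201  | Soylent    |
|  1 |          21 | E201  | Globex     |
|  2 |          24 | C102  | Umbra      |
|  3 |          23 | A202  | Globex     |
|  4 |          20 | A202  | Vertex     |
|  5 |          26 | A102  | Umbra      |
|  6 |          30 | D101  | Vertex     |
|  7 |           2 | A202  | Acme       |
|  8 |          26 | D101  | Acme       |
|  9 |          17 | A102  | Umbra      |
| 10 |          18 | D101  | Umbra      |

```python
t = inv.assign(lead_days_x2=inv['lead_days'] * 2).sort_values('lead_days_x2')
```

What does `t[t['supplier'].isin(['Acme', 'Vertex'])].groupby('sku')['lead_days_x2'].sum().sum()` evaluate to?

add column lead_days_x2 = inv['lead_days'] * 2:
    lead_days   sku supplier  lead_days_x2
0          21  E201  Soylent            42
1          21  E201   Globex            42
2          24  C102    Umbra            48
3          23  A202   Globex            46
4          20  A202   Vertex            40
5          26  A102    Umbra            52
6          30  D101   Vertex            60
7           2  A202     Acme             4
8          26  D101     Acme            52
9          17  A102    Umbra            34
10         18  D101    Umbra            36
sort by lead_days_x2:
    lead_days   sku supplier  lead_days_x2
7           2  A202     Acme             4
9          17  A102    Umbra            34
10         18  D101    Umbra            36
4          20  A202   Vertex            40
0          21  E201  Soylent            42
1          21  E201   Globex            42
3          23  A202   Globex            46
2          24  C102    Umbra            48
5          26  A102    Umbra            52
8          26  D101     Acme            52
6          30  D101   Vertex            60
filter rows where supplier in ['Acme', 'Vertex']:
   lead_days   sku supplier  lead_days_x2
7          2  A202     Acme             4
4         20  A202   Vertex            40
8         26  D101     Acme            52
6         30  D101   Vertex            60
group by sku, sum of lead_days_x2:
sku
A202     44
D101    112
Name: lead_days_x2, dtype: int64
Finally, sum of the resulting series = 156.

156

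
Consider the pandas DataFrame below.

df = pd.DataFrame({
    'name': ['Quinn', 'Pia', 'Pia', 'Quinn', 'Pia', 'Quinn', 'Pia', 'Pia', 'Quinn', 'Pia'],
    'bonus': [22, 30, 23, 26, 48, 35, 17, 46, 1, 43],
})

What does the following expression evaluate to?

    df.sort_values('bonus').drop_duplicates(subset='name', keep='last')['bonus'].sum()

83

sort by bonus:
    name  bonus
8  Quinn      1
6    Pia     17
0  Quinn     22
2    Pia     23
3  Quinn     26
1    Pia     30
5  Quinn     35
9    Pia     43
7    Pia     46
4    Pia     48
drop duplicate name (keep=last):
    name  bonus
5  Quinn     35
4    Pia     48
Hence 83.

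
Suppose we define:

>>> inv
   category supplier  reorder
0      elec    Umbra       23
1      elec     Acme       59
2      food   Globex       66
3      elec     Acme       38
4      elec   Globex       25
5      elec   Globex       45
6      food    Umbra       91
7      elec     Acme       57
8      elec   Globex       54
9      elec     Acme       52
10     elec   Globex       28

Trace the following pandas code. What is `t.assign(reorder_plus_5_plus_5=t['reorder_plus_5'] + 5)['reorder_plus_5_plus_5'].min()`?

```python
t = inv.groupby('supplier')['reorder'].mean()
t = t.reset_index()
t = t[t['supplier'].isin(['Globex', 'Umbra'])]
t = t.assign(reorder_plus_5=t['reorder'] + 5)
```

group by supplier, mean of reorder:
supplier
Acme      51.5
Globex    43.6
Umbra     57.0
Name: reorder, dtype: float64
reset_index():
  supplier  reorder
0     Acme     51.5
1   Globex     43.6
2    Umbra     57.0
filter rows where supplier in ['Globex', 'Umbra']:
  supplier  reorder
1   Globex     43.6
2    Umbra     57.0
add column reorder_plus_5 = t['reorder'] + 5:
  supplier  reorder  reorder_plus_5
1   Globex     43.6            48.6
2    Umbra     57.0            62.0
add column reorder_plus_5_plus_5 = t['reorder_plus_5'] + 5:
  supplier  reorder  reorder_plus_5  reorder_plus_5_plus_5
1   Globex     43.6            48.6                   53.6
2    Umbra     57.0            62.0                   67.0
So min() = 53.6.

53.6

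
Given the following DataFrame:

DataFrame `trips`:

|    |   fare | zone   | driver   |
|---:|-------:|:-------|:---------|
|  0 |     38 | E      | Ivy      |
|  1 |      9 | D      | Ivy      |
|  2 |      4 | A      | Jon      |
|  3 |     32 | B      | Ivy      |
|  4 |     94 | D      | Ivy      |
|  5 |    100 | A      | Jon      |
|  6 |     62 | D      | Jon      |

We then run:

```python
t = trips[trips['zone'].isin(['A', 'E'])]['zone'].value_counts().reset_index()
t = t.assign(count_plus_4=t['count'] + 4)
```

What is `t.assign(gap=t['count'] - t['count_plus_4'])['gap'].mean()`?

filter rows where zone in ['A', 'E']:
   fare zone driver
0    38    E    Ivy
2     4    A    Jon
5   100    A    Jon
value_counts of zone:
zone
A    2
E    1
Name: count, dtype: int64
reset_index():
  zone  count
0    A      2
1    E      1
add column count_plus_4 = t['count'] + 4:
  zone  count  count_plus_4
0    A      2             6
1    E      1             5
add column gap = t['count'] - t['count_plus_4']:
  zone  count  count_plus_4  gap
0    A      2             6   -4
1    E      1             5   -4
Hence -4.0.

-4.0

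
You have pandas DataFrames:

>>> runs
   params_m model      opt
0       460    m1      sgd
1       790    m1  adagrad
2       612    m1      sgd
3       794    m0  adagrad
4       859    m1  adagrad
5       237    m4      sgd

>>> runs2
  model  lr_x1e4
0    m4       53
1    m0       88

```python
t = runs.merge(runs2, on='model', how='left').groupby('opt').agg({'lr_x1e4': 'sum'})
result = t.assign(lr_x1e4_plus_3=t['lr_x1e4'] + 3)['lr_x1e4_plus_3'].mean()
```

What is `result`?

73.5

merge on 'model' (how='left') → 6 rows:
   params_m model      opt  lr_x1e4
0       460    m1      sgd      NaN
1       790    m1  adagrad      NaN
2       612    m1      sgd      NaN
3       794    m0  adagrad     88.0
4       859    m1  adagrad      NaN
5       237    m4      sgd     53.0
group by opt, sum of lr_x1e4:
         lr_x1e4
opt             
adagrad     88.0
sgd         53.0
add column lr_x1e4_plus_3 = t['lr_x1e4'] + 3:
         lr_x1e4  lr_x1e4_plus_3
opt                             
adagrad     88.0            91.0
sgd         53.0            56.0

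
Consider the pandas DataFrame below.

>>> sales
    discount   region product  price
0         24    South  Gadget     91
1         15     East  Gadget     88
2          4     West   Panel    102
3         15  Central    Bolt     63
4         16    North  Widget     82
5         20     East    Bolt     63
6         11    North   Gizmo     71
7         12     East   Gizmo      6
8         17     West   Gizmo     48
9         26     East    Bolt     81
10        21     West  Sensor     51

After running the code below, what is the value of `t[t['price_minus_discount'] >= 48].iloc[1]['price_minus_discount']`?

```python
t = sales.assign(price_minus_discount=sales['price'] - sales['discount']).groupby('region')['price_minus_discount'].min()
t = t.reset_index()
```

60

add column price_minus_discount = sales['price'] - sales['discount']:
    discount   region product  price  price_minus_discount
0         24    South  Gadget     91                    67
1         15     East  Gadget     88                    73
2          4     West   Panel    102                    98
3         15  Central    Bolt     63                    48
4         16    North  Widget     82                    66
5         20     East    Bolt     63                    43
6         11    North   Gizmo     71                    60
7         12     East   Gizmo      6                    -6
8         17     West   Gizmo     48                    31
9         26     East    Bolt     81                    55
10        21     West  Sensor     51                    30
group by region, min of price_minus_discount:
region
Central    48
East       -6
North      60
South      67
West       30
Name: price_minus_discount, dtype: int64
reset_index():
    region  price_minus_discount
0  Central                    48
1     East                    -6
2    North                    60
3    South                    67
4     West                    30
filter rows where price_minus_discount >= 48:
    region  price_minus_discount
0  Central                    48
2    North                    60
3    South                    67
Then the value at position 1, column 'price_minus_discount': 60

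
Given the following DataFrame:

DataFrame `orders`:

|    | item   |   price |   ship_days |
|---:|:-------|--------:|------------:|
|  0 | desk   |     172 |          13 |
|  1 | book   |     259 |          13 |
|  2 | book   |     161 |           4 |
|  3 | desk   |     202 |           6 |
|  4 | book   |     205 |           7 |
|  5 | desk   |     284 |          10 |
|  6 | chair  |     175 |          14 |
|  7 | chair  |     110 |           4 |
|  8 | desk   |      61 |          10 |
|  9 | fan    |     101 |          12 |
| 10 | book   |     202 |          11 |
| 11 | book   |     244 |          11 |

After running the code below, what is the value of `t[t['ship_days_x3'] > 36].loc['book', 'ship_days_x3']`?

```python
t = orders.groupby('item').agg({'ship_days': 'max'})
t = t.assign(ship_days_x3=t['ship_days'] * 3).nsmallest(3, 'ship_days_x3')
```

group by item, max of ship_days:
       ship_days
item            
book          13
chair         14
desk          13
fan           12
add column ship_days_x3 = t['ship_days'] * 3:
       ship_days  ship_days_x3
item                          
book          13            39
chair         14            42
desk          13            39
fan           12            36
take 3 rows with smallest ship_days_x3:
      ship_days  ship_days_x3
item                         
fan          12            36
book         13            39
desk         13            39
filter rows where ship_days_x3 > 36:
      ship_days  ship_days_x3
item                         
book         13            39
desk         13            39
Taking the value at row 'book', column 'ship_days_x3' gives 39.

39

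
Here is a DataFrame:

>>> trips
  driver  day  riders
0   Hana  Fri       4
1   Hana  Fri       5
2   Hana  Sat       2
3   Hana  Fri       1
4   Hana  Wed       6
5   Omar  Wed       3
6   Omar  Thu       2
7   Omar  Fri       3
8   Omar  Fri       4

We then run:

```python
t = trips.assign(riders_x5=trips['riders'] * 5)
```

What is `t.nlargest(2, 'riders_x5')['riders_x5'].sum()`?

add column riders_x5 = trips['riders'] * 5:
  driver  day  riders  riders_x5
0   Hana  Fri       4         20
1   Hana  Fri       5         25
2   Hana  Sat       2         10
3   Hana  Fri       1          5
4   Hana  Wed       6         30
5   Omar  Wed       3         15
6   Omar  Thu       2         10
7   Omar  Fri       3         15
8   Omar  Fri       4         20
take 2 rows with largest riders_x5:
  driver  day  riders  riders_x5
4   Hana  Wed       6         30
1   Hana  Fri       5         25

55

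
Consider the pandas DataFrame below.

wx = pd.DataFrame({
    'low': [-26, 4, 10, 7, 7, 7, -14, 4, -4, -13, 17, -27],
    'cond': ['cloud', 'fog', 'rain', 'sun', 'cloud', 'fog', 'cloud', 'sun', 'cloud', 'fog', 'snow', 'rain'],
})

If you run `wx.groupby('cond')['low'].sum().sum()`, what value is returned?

group by cond, sum of low:
cond
cloud   -37
fog      -2
rain    -17
snow     17
sun      11
Name: low, dtype: int64
Then the sum of the resulting series: -28

-28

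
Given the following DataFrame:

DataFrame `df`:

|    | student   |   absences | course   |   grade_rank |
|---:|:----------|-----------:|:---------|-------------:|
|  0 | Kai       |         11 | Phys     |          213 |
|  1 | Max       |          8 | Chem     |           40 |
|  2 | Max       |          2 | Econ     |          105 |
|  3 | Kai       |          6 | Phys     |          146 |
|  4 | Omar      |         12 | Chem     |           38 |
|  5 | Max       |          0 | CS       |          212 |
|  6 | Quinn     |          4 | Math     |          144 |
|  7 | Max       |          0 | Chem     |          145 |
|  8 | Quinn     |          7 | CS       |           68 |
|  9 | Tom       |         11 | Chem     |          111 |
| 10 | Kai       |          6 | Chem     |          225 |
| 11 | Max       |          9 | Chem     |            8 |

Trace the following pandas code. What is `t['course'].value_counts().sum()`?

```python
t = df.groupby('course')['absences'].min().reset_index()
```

5

group by course, min of absences:
course
CS      0
Chem    0
Econ    2
Math    4
Phys    6
Name: absences, dtype: int64
reset_index():
  course  absences
0     CS         0
1   Chem         0
2   Econ         2
3   Math         4
4   Phys         6
value_counts of course:
course
CS      1
Chem    1
Econ    1
Math    1
Phys    1
Name: count, dtype: int64
Finally, sum of the resulting series = 5.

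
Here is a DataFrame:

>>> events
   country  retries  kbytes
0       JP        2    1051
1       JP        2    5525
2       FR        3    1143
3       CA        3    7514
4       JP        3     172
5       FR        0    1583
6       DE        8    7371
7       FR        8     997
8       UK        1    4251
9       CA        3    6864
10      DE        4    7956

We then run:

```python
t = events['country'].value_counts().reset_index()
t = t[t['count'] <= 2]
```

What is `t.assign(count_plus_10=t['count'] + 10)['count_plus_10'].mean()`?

11.6666666667

value_counts of country:
country
JP    3
FR    3
CA    2
DE    2
UK    1
Name: count, dtype: int64
reset_index():
  country  count
0      JP      3
1      FR      3
2      CA      2
3      DE      2
4      UK      1
filter rows where count <= 2:
  country  count
2      CA      2
3      DE      2
4      UK      1
add column count_plus_10 = t['count'] + 10:
  country  count  count_plus_10
2      CA      2             12
3      DE      2             12
4      UK      1             11
Reading off the mean of column 'count_plus_10', we get 11.6666666667.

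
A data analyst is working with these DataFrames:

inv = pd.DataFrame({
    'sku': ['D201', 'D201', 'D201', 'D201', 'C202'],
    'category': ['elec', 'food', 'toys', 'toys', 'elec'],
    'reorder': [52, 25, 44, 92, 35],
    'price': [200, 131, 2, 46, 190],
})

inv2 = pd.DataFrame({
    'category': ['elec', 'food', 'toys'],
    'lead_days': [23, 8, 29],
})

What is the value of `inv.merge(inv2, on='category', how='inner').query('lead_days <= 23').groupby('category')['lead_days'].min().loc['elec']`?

merge on 'category' (how='inner') → 5 rows:
    sku category  reorder  price  lead_days
0  D201     elec       52    200         23
1  D201     food       25    131          8
2  D201     toys       44      2         29
3  D201     toys       92     46         29
4  C202     elec       35    190         23
filter rows where lead_days <= 23:
    sku category  reorder  price  lead_days
0  D201     elec       52    200         23
1  D201     food       25    131          8
4  C202     elec       35    190         23
group by category, min of lead_days:
category
elec    23
food     8
Name: lead_days, dtype: int64
Then the value at index 'elec': 23

23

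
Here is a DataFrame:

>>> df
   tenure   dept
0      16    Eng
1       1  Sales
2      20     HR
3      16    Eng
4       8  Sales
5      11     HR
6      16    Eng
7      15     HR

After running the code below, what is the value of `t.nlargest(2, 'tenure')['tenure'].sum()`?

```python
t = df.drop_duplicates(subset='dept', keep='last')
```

31

drop duplicate dept (keep=last):
   tenure   dept
4       8  Sales
6      16    Eng
7      15     HR
take 2 rows with largest tenure:
   tenure dept
6      16  Eng
7      15   HR
So sum() = 31.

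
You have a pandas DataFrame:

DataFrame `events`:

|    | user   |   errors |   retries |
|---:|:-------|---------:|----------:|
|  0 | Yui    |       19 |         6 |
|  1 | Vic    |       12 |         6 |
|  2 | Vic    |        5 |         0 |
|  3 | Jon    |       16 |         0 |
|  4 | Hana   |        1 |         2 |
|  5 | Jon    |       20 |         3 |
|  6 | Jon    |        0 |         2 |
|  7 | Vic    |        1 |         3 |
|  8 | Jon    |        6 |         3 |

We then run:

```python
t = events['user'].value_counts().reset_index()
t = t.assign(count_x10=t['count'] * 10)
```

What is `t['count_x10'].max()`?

value_counts of user:
user
Jon     4
Vic     3
Yui     1
Hana    1
Name: count, dtype: int64
reset_index():
   user  count
0   Jon      4
1   Vic      3
2   Yui      1
3  Hana      1
add column count_x10 = t['count'] * 10:
   user  count  count_x10
0   Jon      4         40
1   Vic      3         30
2   Yui      1         10
3  Hana      1         10

40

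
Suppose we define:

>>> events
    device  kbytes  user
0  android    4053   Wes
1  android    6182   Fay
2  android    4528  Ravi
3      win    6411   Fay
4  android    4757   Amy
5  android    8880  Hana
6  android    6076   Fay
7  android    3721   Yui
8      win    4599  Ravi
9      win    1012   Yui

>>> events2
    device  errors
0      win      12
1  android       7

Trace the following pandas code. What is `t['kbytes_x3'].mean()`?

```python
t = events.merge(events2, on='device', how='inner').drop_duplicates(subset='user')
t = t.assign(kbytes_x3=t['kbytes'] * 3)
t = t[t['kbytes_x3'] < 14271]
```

12302.0

merge on 'device' (how='inner') → 10 rows:
    device  kbytes  user  errors
0  android    4053   Wes       7
1  android    6182   Fay       7
2  android    4528  Ravi       7
3      win    6411   Fay      12
4  android    4757   Amy       7
5  android    8880  Hana       7
6  android    6076   Fay       7
7  android    3721   Yui       7
8      win    4599  Ravi      12
9      win    1012   Yui      12
drop duplicate user (keep=first):
    device  kbytes  user  errors
0  android    4053   Wes       7
1  android    6182   Fay       7
2  android    4528  Ravi       7
4  android    4757   Amy       7
5  android    8880  Hana       7
7  android    3721   Yui       7
add column kbytes_x3 = t['kbytes'] * 3:
    device  kbytes  user  errors  kbytes_x3
0  android    4053   Wes       7      12159
1  android    6182   Fay       7      18546
2  android    4528  Ravi       7      13584
4  android    4757   Amy       7      14271
5  android    8880  Hana       7      26640
7  android    3721   Yui       7      11163
filter rows where kbytes_x3 < 14271:
    device  kbytes  user  errors  kbytes_x3
0  android    4053   Wes       7      12159
2  android    4528  Ravi       7      13584
7  android    3721   Yui       7      11163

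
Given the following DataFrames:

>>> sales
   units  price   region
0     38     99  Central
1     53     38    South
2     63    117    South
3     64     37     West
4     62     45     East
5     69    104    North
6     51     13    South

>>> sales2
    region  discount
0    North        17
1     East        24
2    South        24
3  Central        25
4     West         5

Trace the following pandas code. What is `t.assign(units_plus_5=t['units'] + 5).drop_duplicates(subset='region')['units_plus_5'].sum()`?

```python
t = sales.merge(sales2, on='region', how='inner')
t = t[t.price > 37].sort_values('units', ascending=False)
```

252

merge on 'region' (how='inner') → 7 rows:
   units  price   region  discount
0     38     99  Central        25
1     53     38    South        24
2     63    117    South        24
3     64     37     West         5
4     62     45     East        24
5     69    104    North        17
6     51     13    South        24
filter rows where price > 37:
   units  price   region  discount
0     38     99  Central        25
1     53     38    South        24
2     63    117    South        24
4     62     45     East        24
5     69    104    North        17
sort by units descending:
   units  price   region  discount
5     69    104    North        17
2     63    117    South        24
4     62     45     East        24
1     53     38    South        24
0     38     99  Central        25
add column units_plus_5 = t['units'] + 5:
   units  price   region  discount  units_plus_5
5     69    104    North        17            74
2     63    117    South        24            68
4     62     45     East        24            67
1     53     38    South        24            58
0     38     99  Central        25            43
drop duplicate region (keep=first):
   units  price   region  discount  units_plus_5
5     69    104    North        17            74
2     63    117    South        24            68
4     62     45     East        24            67
0     38     99  Central        25            43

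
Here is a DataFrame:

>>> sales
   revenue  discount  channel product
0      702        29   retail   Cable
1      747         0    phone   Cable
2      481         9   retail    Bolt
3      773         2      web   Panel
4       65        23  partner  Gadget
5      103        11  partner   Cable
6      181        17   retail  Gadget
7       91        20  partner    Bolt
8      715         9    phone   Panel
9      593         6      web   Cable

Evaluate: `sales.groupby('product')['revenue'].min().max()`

715

group by product, min of revenue:
product
Bolt       91
Cable     103
Gadget     65
Panel     715
Name: revenue, dtype: int64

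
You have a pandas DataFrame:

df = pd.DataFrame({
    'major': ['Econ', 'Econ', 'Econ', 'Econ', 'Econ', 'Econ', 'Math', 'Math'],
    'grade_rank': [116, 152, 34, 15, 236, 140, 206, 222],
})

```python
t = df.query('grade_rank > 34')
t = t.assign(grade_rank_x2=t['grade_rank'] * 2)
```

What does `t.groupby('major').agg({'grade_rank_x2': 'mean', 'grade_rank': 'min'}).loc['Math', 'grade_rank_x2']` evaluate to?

428.0

filter rows where grade_rank > 34:
  major  grade_rank
0  Econ         116
1  Econ         152
4  Econ         236
5  Econ         140
6  Math         206
7  Math         222
add column grade_rank_x2 = t['grade_rank'] * 2:
  major  grade_rank  grade_rank_x2
0  Econ         116            232
1  Econ         152            304
4  Econ         236            472
5  Econ         140            280
6  Math         206            412
7  Math         222            444
group by major: mean(grade_rank_x2), min(grade_rank):
       grade_rank_x2  grade_rank
major                           
Econ           322.0         116
Math           428.0         206
Then the value at row 'Math', column 'grade_rank_x2': 428.0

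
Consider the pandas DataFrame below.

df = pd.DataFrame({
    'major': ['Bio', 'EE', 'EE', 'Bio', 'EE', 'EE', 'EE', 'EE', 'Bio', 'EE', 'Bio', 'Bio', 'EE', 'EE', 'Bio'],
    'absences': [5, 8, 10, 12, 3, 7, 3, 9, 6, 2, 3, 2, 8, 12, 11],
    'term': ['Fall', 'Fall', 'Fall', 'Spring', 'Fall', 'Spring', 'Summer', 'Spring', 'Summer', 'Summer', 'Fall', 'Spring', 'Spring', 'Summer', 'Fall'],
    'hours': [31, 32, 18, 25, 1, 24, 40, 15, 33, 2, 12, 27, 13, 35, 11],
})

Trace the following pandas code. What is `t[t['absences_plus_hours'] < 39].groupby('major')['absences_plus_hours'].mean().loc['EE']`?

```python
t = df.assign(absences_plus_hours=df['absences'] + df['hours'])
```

18.6666666667

add column absences_plus_hours = df['absences'] + df['hours']:
   major  absences    term  hours  absences_plus_hours
0    Bio         5    Fall     31                   36
1     EE         8    Fall     32                   40
2     EE        10    Fall     18                   28
3    Bio        12  Spring     25                   37
4     EE         3    Fall      1                    4
5     EE         7  Spring     24                   31
6     EE         3  Summer     40                   43
7     EE         9  Spring     15                   24
8    Bio         6  Summer     33                   39
9     EE         2  Summer      2                    4
10   Bio         3    Fall     12                   15
11   Bio         2  Spring     27                   29
12    EE         8  Spring     13                   21
13    EE        12  Summer     35                   47
14   Bio        11    Fall     11                   22
filter rows where absences_plus_hours < 39:
   major  absences    term  hours  absences_plus_hours
0    Bio         5    Fall     31                   36
2     EE        10    Fall     18                   28
3    Bio        12  Spring     25                   37
4     EE         3    Fall      1                    4
5     EE         7  Spring     24                   31
7     EE         9  Spring     15                   24
9     EE         2  Summer      2                    4
10   Bio         3    Fall     12                   15
11   Bio         2  Spring     27                   29
12    EE         8  Spring     13                   21
14   Bio        11    Fall     11                   22
group by major, mean of absences_plus_hours:
major
Bio    27.800000
EE     18.666667
Name: absences_plus_hours, dtype: float64
The value at index 'EE' is 18.6666666667.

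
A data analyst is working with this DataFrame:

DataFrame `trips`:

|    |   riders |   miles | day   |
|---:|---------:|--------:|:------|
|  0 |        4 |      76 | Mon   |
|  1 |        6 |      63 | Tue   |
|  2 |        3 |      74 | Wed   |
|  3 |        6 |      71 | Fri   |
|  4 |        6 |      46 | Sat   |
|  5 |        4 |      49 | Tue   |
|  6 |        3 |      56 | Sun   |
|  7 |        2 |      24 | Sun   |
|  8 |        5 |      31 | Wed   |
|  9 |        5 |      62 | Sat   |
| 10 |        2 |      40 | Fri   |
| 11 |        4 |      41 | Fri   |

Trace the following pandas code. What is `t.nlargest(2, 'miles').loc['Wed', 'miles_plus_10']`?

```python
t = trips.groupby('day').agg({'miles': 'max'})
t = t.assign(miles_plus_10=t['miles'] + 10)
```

group by day, max of miles:
     miles
day       
Fri     71
Mon     76
Sat     62
Sun     56
Tue     63
Wed     74
add column miles_plus_10 = t['miles'] + 10:
     miles  miles_plus_10
day                      
Fri     71             81
Mon     76             86
Sat     62             72
Sun     56             66
Tue     63             73
Wed     74             84
take 2 rows with largest miles:
     miles  miles_plus_10
day                      
Mon     76             86
Wed     74             84
Hence 84.

84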